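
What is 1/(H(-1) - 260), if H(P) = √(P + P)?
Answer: -130/33801 - I*√2/67602 ≈ -0.003846 - 2.092e-5*I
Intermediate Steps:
H(P) = √2*√P (H(P) = √(2*P) = √2*√P)
1/(H(-1) - 260) = 1/(√2*√(-1) - 260) = 1/(√2*I - 260) = 1/(I*√2 - 260) = 1/(-260 + I*√2)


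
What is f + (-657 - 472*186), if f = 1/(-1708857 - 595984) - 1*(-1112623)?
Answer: 2360558226333/2304841 ≈ 1.0242e+6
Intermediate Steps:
f = 2564419107942/2304841 (f = 1/(-2304841) + 1112623 = -1/2304841 + 1112623 = 2564419107942/2304841 ≈ 1.1126e+6)
f + (-657 - 472*186) = 2564419107942/2304841 + (-657 - 472*186) = 2564419107942/2304841 + (-657 - 87792) = 2564419107942/2304841 - 88449 = 2360558226333/2304841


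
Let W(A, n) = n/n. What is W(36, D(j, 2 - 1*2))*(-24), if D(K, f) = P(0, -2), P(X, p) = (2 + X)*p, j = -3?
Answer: -24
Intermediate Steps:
P(X, p) = p*(2 + X)
D(K, f) = -4 (D(K, f) = -2*(2 + 0) = -2*2 = -4)
W(A, n) = 1
W(36, D(j, 2 - 1*2))*(-24) = 1*(-24) = -24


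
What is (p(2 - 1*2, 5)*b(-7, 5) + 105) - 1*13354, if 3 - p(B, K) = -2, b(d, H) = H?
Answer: -13224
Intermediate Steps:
p(B, K) = 5 (p(B, K) = 3 - 1*(-2) = 3 + 2 = 5)
(p(2 - 1*2, 5)*b(-7, 5) + 105) - 1*13354 = (5*5 + 105) - 1*13354 = (25 + 105) - 13354 = 130 - 13354 = -13224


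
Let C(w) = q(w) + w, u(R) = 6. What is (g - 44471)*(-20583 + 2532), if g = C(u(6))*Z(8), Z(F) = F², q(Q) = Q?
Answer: 788882853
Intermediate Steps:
C(w) = 2*w (C(w) = w + w = 2*w)
g = 768 (g = (2*6)*8² = 12*64 = 768)
(g - 44471)*(-20583 + 2532) = (768 - 44471)*(-20583 + 2532) = -43703*(-18051) = 788882853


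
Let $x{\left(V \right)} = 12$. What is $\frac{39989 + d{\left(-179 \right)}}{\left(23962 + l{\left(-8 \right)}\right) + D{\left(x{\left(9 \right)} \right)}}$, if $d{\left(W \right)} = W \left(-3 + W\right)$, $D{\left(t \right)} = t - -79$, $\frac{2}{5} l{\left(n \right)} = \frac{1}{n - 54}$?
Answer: $\frac{2999436}{994189} \approx 3.017$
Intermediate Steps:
$l{\left(n \right)} = \frac{5}{2 \left(-54 + n\right)}$ ($l{\left(n \right)} = \frac{5}{2 \left(n - 54\right)} = \frac{5}{2 \left(-54 + n\right)}$)
$D{\left(t \right)} = 79 + t$ ($D{\left(t \right)} = t + 79 = 79 + t$)
$\frac{39989 + d{\left(-179 \right)}}{\left(23962 + l{\left(-8 \right)}\right) + D{\left(x{\left(9 \right)} \right)}} = \frac{39989 - 179 \left(-3 - 179\right)}{\left(23962 + \frac{5}{2 \left(-54 - 8\right)}\right) + \left(79 + 12\right)} = \frac{39989 - -32578}{\left(23962 + \frac{5}{2 \left(-62\right)}\right) + 91} = \frac{39989 + 32578}{\left(23962 + \frac{5}{2} \left(- \frac{1}{62}\right)\right) + 91} = \frac{72567}{\left(23962 - \frac{5}{124}\right) + 91} = \frac{72567}{\frac{2971283}{124} + 91} = \frac{72567}{\frac{2982567}{124}} = 72567 \cdot \frac{124}{2982567} = \frac{2999436}{994189}$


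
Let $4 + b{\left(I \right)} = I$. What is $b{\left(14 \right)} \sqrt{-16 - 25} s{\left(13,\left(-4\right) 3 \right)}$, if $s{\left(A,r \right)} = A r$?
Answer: $- 1560 i \sqrt{41} \approx - 9988.9 i$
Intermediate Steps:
$b{\left(I \right)} = -4 + I$
$b{\left(14 \right)} \sqrt{-16 - 25} s{\left(13,\left(-4\right) 3 \right)} = \left(-4 + 14\right) \sqrt{-16 - 25} \cdot 13 \left(\left(-4\right) 3\right) = 10 \sqrt{-41} \cdot 13 \left(-12\right) = 10 i \sqrt{41} \left(-156\right) = - 1560 i \sqrt{41}$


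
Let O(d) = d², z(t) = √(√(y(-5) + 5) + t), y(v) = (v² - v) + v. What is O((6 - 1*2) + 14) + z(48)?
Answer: 324 + √(48 + √30) ≈ 331.31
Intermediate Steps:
y(v) = v²
z(t) = √(t + √30) (z(t) = √(√((-5)² + 5) + t) = √(√(25 + 5) + t) = √(√30 + t) = √(t + √30))
O((6 - 1*2) + 14) + z(48) = ((6 - 1*2) + 14)² + √(48 + √30) = ((6 - 2) + 14)² + √(48 + √30) = (4 + 14)² + √(48 + √30) = 18² + √(48 + √30) = 324 + √(48 + √30)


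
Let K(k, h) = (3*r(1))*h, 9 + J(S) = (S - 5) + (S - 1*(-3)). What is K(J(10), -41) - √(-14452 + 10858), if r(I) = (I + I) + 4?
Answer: -738 - I*√3594 ≈ -738.0 - 59.95*I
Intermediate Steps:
r(I) = 4 + 2*I (r(I) = 2*I + 4 = 4 + 2*I)
J(S) = -11 + 2*S (J(S) = -9 + ((S - 5) + (S - 1*(-3))) = -9 + ((-5 + S) + (S + 3)) = -9 + ((-5 + S) + (3 + S)) = -9 + (-2 + 2*S) = -11 + 2*S)
K(k, h) = 18*h (K(k, h) = (3*(4 + 2*1))*h = (3*(4 + 2))*h = (3*6)*h = 18*h)
K(J(10), -41) - √(-14452 + 10858) = 18*(-41) - √(-14452 + 10858) = -738 - √(-3594) = -738 - I*√3594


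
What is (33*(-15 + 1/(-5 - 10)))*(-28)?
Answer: 69608/5 ≈ 13922.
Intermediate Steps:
(33*(-15 + 1/(-5 - 10)))*(-28) = (33*(-15 + 1/(-15)))*(-28) = (33*(-15 - 1/15))*(-28) = (33*(-226/15))*(-28) = -2486/5*(-28) = 69608/5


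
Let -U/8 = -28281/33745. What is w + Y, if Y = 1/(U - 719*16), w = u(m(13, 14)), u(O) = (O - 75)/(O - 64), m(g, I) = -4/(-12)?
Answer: 86900230673/74103460312 ≈ 1.1727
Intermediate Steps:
m(g, I) = 1/3 (m(g, I) = -4*(-1/12) = 1/3)
U = 226248/33745 (U = -(-226248)/33745 = -8*(-28281/33745) = 226248/33745 ≈ 6.7046)
u(O) = (-75 + O)/(-64 + O)
w = 224/191 (w = (-75 + 1/3)/(-64 + 1/3) = -224/3/(-191/3) = -3/191*(-224/3) = 224/191 ≈ 1.1728)
Y = -33745/387976232 (Y = 1/(226248/33745 - 719*16) = 1/(226248/33745 - 11504) = 1/(-387976232/33745) = -33745/387976232 ≈ -8.6977e-5)
w + Y = 224/191 - 33745/387976232 = 86900230673/74103460312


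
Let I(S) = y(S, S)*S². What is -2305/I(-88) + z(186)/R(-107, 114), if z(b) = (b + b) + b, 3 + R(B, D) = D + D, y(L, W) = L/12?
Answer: 10735691/4259200 ≈ 2.5206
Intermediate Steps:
y(L, W) = L/12 (y(L, W) = L*(1/12) = L/12)
I(S) = S³/12 (I(S) = (S/12)*S² = S³/12)
R(B, D) = -3 + 2*D (R(B, D) = -3 + (D + D) = -3 + 2*D)
z(b) = 3*b (z(b) = 2*b + b = 3*b)
-2305/I(-88) + z(186)/R(-107, 114) = -2305/((1/12)*(-88)³) + (3*186)/(-3 + 2*114) = -2305/((1/12)*(-681472)) + 558/(-3 + 228) = -2305/(-170368/3) + 558/225 = -2305*(-3/170368) + 558*(1/225) = 6915/170368 + 62/25 = 10735691/4259200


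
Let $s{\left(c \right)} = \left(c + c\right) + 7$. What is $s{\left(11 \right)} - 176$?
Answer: $-147$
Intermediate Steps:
$s{\left(c \right)} = 7 + 2 c$ ($s{\left(c \right)} = 2 c + 7 = 7 + 2 c$)
$s{\left(11 \right)} - 176 = \left(7 + 2 \cdot 11\right) - 176 = \left(7 + 22\right) - 176 = 29 - 176 = -147$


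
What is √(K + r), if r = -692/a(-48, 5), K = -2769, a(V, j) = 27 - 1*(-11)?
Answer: I*√1006183/19 ≈ 52.794*I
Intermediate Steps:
a(V, j) = 38 (a(V, j) = 27 + 11 = 38)
r = -346/19 (r = -692/38 = -692*1/38 = -346/19 ≈ -18.211)
√(K + r) = √(-2769 - 346/19) = √(-52957/19) = I*√1006183/19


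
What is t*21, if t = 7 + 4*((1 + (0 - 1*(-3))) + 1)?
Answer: 567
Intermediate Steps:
t = 27 (t = 7 + 4*((1 + (0 + 3)) + 1) = 7 + 4*((1 + 3) + 1) = 7 + 4*(4 + 1) = 7 + 4*5 = 7 + 20 = 27)
t*21 = 27*21 = 567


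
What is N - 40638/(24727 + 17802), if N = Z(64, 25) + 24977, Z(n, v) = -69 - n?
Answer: 1056549838/42529 ≈ 24843.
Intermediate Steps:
N = 24844 (N = (-69 - 1*64) + 24977 = (-69 - 64) + 24977 = -133 + 24977 = 24844)
N - 40638/(24727 + 17802) = 24844 - 40638/(24727 + 17802) = 24844 - 40638/42529 = 1056549838/42529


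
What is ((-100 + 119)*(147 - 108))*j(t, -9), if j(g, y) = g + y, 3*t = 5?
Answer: -5434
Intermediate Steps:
t = 5/3 (t = (⅓)*5 = 5/3 ≈ 1.6667)
((-100 + 119)*(147 - 108))*j(t, -9) = ((-100 + 119)*(147 - 108))*(5/3 - 9) = (19*39)*(-22/3) = 741*(-22/3) = -5434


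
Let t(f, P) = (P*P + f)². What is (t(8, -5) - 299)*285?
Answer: 225150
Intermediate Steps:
t(f, P) = (f + P²)² (t(f, P) = (P² + f)² = (f + P²)²)
(t(8, -5) - 299)*285 = ((8 + (-5)²)² - 299)*285 = ((8 + 25)² - 299)*285 = (33² - 299)*285 = (1089 - 299)*285 = 790*285 = 225150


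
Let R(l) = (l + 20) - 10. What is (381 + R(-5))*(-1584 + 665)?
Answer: -354734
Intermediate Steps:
R(l) = 10 + l (R(l) = (20 + l) - 10 = 10 + l)
(381 + R(-5))*(-1584 + 665) = (381 + (10 - 5))*(-1584 + 665) = (381 + 5)*(-919) = 386*(-919) = -354734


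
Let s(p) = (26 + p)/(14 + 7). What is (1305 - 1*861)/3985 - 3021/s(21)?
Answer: -252791517/187295 ≈ -1349.7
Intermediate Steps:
s(p) = 26/21 + p/21 (s(p) = (26 + p)/21 = (26 + p)*(1/21) = 26/21 + p/21)
(1305 - 1*861)/3985 - 3021/s(21) = (1305 - 1*861)/3985 - 3021/(26/21 + (1/21)*21) = (1305 - 861)*(1/3985) - 3021/(26/21 + 1) = 444*(1/3985) - 3021/47/21 = 444/3985 - 3021*21/47 = 444/3985 - 63441/47 = -252791517/187295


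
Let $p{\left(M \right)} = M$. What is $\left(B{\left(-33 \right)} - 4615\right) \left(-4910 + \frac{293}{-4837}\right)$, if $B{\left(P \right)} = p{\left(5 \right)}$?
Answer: $\frac{109487329430}{4837} \approx 2.2635 \cdot 10^{7}$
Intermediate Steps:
$B{\left(P \right)} = 5$
$\left(B{\left(-33 \right)} - 4615\right) \left(-4910 + \frac{293}{-4837}\right) = \left(5 - 4615\right) \left(-4910 + \frac{293}{-4837}\right) = - 4610 \left(-4910 + 293 \left(- \frac{1}{4837}\right)\right) = - 4610 \left(-4910 - \frac{293}{4837}\right) = \left(-4610\right) \left(- \frac{23749963}{4837}\right) = \frac{109487329430}{4837}$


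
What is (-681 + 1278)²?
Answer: 356409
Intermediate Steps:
(-681 + 1278)² = 597² = 356409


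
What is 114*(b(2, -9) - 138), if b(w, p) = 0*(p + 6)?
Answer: -15732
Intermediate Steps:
b(w, p) = 0 (b(w, p) = 0*(6 + p) = 0)
114*(b(2, -9) - 138) = 114*(0 - 138) = 114*(-138) = -15732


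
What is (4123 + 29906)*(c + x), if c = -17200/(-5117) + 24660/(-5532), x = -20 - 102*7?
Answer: -1372275606879/54859 ≈ -2.5015e+7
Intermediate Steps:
x = -734 (x = -20 - 714 = -734)
c = -60145/54859 (c = -17200*(-1/5117) + 24660*(-1/5532) = 400/119 - 2055/461 = -60145/54859 ≈ -1.0964)
(4123 + 29906)*(c + x) = (4123 + 29906)*(-60145/54859 - 734) = 34029*(-40326651/54859) = -1372275606879/54859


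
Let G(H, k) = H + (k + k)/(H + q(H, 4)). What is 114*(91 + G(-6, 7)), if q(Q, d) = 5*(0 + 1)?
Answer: 8094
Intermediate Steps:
q(Q, d) = 5 (q(Q, d) = 5*1 = 5)
G(H, k) = H + 2*k/(5 + H) (G(H, k) = H + (k + k)/(H + 5) = H + (2*k)/(5 + H) = H + 2*k/(5 + H))
114*(91 + G(-6, 7)) = 114*(91 + ((-6)² + 2*7 + 5*(-6))/(5 - 6)) = 114*(91 + (36 + 14 - 30)/(-1)) = 114*(91 - 1*20) = 114*(91 - 20) = 114*71 = 8094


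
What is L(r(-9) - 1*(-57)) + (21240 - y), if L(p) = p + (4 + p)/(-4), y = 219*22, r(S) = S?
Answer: 16457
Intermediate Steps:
y = 4818
L(p) = -1 + 3*p/4 (L(p) = p + (4 + p)*(-¼) = p + (-1 - p/4) = -1 + 3*p/4)
L(r(-9) - 1*(-57)) + (21240 - y) = (-1 + 3*(-9 - 1*(-57))/4) + (21240 - 1*4818) = (-1 + 3*(-9 + 57)/4) + (21240 - 4818) = (-1 + (¾)*48) + 16422 = (-1 + 36) + 16422 = 35 + 16422 = 16457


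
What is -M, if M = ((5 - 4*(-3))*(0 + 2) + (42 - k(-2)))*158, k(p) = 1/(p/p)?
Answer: -11850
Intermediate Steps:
k(p) = 1 (k(p) = 1/1 = 1)
M = 11850 (M = ((5 - 4*(-3))*(0 + 2) + (42 - 1))*158 = ((5 + 12)*2 + (42 - 1*1))*158 = (17*2 + (42 - 1))*158 = (34 + 41)*158 = 75*158 = 11850)
-M = -1*11850 = -11850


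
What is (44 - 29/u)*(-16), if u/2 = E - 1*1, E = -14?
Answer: -10792/15 ≈ -719.47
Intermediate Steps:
u = -30 (u = 2*(-14 - 1*1) = 2*(-14 - 1) = 2*(-15) = -30)
(44 - 29/u)*(-16) = (44 - 29/(-30))*(-16) = (44 - 29*(-1/30))*(-16) = (44 + 29/30)*(-16) = (1349/30)*(-16) = -10792/15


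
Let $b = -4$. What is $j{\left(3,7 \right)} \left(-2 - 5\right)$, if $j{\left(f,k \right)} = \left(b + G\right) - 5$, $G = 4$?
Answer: $35$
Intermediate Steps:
$j{\left(f,k \right)} = -5$ ($j{\left(f,k \right)} = \left(-4 + 4\right) - 5 = 0 - 5 = -5$)
$j{\left(3,7 \right)} \left(-2 - 5\right) = - 5 \left(-2 - 5\right) = \left(-5\right) \left(-7\right) = 35$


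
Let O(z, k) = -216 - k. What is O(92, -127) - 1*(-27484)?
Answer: 27395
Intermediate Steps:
O(92, -127) - 1*(-27484) = (-216 - 1*(-127)) - 1*(-27484) = (-216 + 127) + 27484 = -89 + 27484 = 27395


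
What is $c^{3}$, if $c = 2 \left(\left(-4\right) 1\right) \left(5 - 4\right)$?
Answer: $-512$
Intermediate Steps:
$c = -8$ ($c = 2 \left(-4\right) 1 = \left(-8\right) 1 = -8$)
$c^{3} = \left(-8\right)^{3} = -512$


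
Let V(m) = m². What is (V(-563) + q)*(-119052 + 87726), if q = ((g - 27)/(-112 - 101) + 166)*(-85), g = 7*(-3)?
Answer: -673560030054/71 ≈ -9.4868e+9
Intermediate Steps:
g = -21
q = -1003170/71 (q = ((-21 - 27)/(-112 - 101) + 166)*(-85) = (-48/(-213) + 166)*(-85) = (-48*(-1/213) + 166)*(-85) = (16/71 + 166)*(-85) = (11802/71)*(-85) = -1003170/71 ≈ -14129.)
(V(-563) + q)*(-119052 + 87726) = ((-563)² - 1003170/71)*(-119052 + 87726) = (316969 - 1003170/71)*(-31326) = (21501629/71)*(-31326) = -673560030054/71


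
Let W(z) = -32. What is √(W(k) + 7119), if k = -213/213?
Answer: √7087 ≈ 84.184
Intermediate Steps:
k = -1 (k = -213*1/213 = -1)
√(W(k) + 7119) = √(-32 + 7119) = √7087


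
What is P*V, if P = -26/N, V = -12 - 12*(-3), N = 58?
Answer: -312/29 ≈ -10.759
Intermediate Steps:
V = 24 (V = -12 + 36 = 24)
P = -13/29 (P = -26/58 = -26*1/58 = -13/29 ≈ -0.44828)
P*V = -13/29*24 = -312/29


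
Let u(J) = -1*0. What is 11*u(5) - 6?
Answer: -6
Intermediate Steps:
u(J) = 0
11*u(5) - 6 = 11*0 - 6 = 0 - 6 = -6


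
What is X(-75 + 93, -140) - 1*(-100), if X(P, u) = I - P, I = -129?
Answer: -47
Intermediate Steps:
X(P, u) = -129 - P
X(-75 + 93, -140) - 1*(-100) = (-129 - (-75 + 93)) - 1*(-100) = (-129 - 1*18) + 100 = (-129 - 18) + 100 = -147 + 100 = -47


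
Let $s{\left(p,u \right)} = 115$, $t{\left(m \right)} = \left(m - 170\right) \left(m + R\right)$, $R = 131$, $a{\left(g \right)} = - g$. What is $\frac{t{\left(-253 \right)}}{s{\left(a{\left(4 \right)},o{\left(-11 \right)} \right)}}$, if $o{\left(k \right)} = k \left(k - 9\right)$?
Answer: $\frac{51606}{115} \approx 448.75$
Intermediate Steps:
$o{\left(k \right)} = k \left(-9 + k\right)$
$t{\left(m \right)} = \left(-170 + m\right) \left(131 + m\right)$ ($t{\left(m \right)} = \left(m - 170\right) \left(m + 131\right) = \left(-170 + m\right) \left(131 + m\right)$)
$\frac{t{\left(-253 \right)}}{s{\left(a{\left(4 \right)},o{\left(-11 \right)} \right)}} = \frac{-22270 + \left(-253\right)^{2} - -9867}{115} = \left(-22270 + 64009 + 9867\right) \frac{1}{115} = 51606 \cdot \frac{1}{115} = \frac{51606}{115}$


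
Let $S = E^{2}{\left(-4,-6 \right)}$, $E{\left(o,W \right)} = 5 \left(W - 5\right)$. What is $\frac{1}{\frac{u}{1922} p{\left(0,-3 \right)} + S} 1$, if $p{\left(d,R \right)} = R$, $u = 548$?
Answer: $\frac{961}{2906203} \approx 0.00033067$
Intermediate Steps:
$E{\left(o,W \right)} = -25 + 5 W$ ($E{\left(o,W \right)} = 5 \left(-5 + W\right) = -25 + 5 W$)
$S = 3025$ ($S = \left(-25 + 5 \left(-6\right)\right)^{2} = \left(-25 - 30\right)^{2} = \left(-55\right)^{2} = 3025$)
$\frac{1}{\frac{u}{1922} p{\left(0,-3 \right)} + S} 1 = \frac{1}{\frac{548}{1922} \left(-3\right) + 3025} \cdot 1 = \frac{1}{548 \cdot \frac{1}{1922} \left(-3\right) + 3025} \cdot 1 = \frac{1}{\frac{274}{961} \left(-3\right) + 3025} \cdot 1 = \frac{1}{- \frac{822}{961} + 3025} \cdot 1 = \frac{1}{\frac{2906203}{961}} \cdot 1 = \frac{961}{2906203} \cdot 1 = \frac{961}{2906203}$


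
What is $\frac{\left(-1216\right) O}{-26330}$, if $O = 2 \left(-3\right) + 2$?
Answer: $- \frac{2432}{13165} \approx -0.18473$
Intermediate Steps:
$O = -4$ ($O = -6 + 2 = -4$)
$\frac{\left(-1216\right) O}{-26330} = \frac{\left(-1216\right) \left(-4\right)}{-26330} = 4864 \left(- \frac{1}{26330}\right) = - \frac{2432}{13165}$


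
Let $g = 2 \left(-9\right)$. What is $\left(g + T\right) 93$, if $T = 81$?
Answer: $5859$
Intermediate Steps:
$g = -18$
$\left(g + T\right) 93 = \left(-18 + 81\right) 93 = 63 \cdot 93 = 5859$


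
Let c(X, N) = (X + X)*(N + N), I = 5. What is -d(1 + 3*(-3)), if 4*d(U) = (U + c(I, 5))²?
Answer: -2116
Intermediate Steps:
c(X, N) = 4*N*X (c(X, N) = (2*X)*(2*N) = 4*N*X)
d(U) = (100 + U)²/4 (d(U) = (U + 4*5*5)²/4 = (U + 100)²/4 = (100 + U)²/4)
-d(1 + 3*(-3)) = -(100 + (1 + 3*(-3)))²/4 = -(100 + (1 - 9))²/4 = -(100 - 8)²/4 = -92²/4 = -8464/4 = -1*2116 = -2116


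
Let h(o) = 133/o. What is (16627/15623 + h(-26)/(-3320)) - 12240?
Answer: -16505149565901/1348577360 ≈ -12239.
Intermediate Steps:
(16627/15623 + h(-26)/(-3320)) - 12240 = (16627/15623 + (133/(-26))/(-3320)) - 12240 = (16627*(1/15623) + (133*(-1/26))*(-1/3320)) - 12240 = (16627/15623 - 133/26*(-1/3320)) - 12240 = (16627/15623 + 133/86320) - 12240 = 1437320499/1348577360 - 12240 = -16505149565901/1348577360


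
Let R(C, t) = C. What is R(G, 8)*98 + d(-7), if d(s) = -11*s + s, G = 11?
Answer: 1148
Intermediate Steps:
d(s) = -10*s
R(G, 8)*98 + d(-7) = 11*98 - 10*(-7) = 1078 + 70 = 1148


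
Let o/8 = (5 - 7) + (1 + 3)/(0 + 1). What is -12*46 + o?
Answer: -536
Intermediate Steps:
o = 16 (o = 8*((5 - 7) + (1 + 3)/(0 + 1)) = 8*(-2 + 4/1) = 8*(-2 + 4*1) = 8*(-2 + 4) = 8*2 = 16)
-12*46 + o = -12*46 + 16 = -552 + 16 = -536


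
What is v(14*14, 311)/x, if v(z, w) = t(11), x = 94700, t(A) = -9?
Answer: -9/94700 ≈ -9.5037e-5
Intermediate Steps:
v(z, w) = -9
v(14*14, 311)/x = -9/94700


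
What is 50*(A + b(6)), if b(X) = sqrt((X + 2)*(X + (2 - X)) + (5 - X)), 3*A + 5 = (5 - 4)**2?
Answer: -200/3 + 50*sqrt(15) ≈ 126.98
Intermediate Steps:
A = -4/3 (A = -5/3 + (5 - 4)**2/3 = -5/3 + (1/3)*1**2 = -5/3 + (1/3)*1 = -5/3 + 1/3 = -4/3 ≈ -1.3333)
b(X) = sqrt(9 + X) (b(X) = sqrt((2 + X)*2 + (5 - X)) = sqrt((4 + 2*X) + (5 - X)) = sqrt(9 + X))
50*(A + b(6)) = 50*(-4/3 + sqrt(9 + 6)) = 50*(-4/3 + sqrt(15)) = -200/3 + 50*sqrt(15)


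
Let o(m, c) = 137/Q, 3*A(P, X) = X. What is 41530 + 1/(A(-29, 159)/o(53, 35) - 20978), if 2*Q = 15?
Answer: 238680260536/5747177 ≈ 41530.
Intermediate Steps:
Q = 15/2 (Q = (½)*15 = 15/2 ≈ 7.5000)
A(P, X) = X/3
o(m, c) = 274/15 (o(m, c) = 137/(15/2) = 137*(2/15) = 274/15)
41530 + 1/(A(-29, 159)/o(53, 35) - 20978) = 41530 + 1/(((⅓)*159)/(274/15) - 20978) = 41530 + 1/(53*(15/274) - 20978) = 41530 + 1/(795/274 - 20978) = 41530 + 1/(-5747177/274) = 41530 - 274/5747177 = 238680260536/5747177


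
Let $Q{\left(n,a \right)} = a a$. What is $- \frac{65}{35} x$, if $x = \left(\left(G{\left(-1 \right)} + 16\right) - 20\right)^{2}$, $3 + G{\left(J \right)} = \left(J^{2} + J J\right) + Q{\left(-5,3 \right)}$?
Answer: $- \frac{208}{7} \approx -29.714$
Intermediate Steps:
$Q{\left(n,a \right)} = a^{2}$
$G{\left(J \right)} = 6 + 2 J^{2}$ ($G{\left(J \right)} = -3 + \left(\left(J^{2} + J J\right) + 3^{2}\right) = -3 + \left(\left(J^{2} + J^{2}\right) + 9\right) = -3 + \left(2 J^{2} + 9\right) = -3 + \left(9 + 2 J^{2}\right) = 6 + 2 J^{2}$)
$x = 16$ ($x = \left(\left(\left(6 + 2 \left(-1\right)^{2}\right) + 16\right) - 20\right)^{2} = \left(\left(\left(6 + 2 \cdot 1\right) + 16\right) - 20\right)^{2} = \left(\left(\left(6 + 2\right) + 16\right) - 20\right)^{2} = \left(\left(8 + 16\right) - 20\right)^{2} = \left(24 - 20\right)^{2} = 4^{2} = 16$)
$- \frac{65}{35} x = - \frac{65}{35} \cdot 16 = \left(-65\right) \frac{1}{35} \cdot 16 = \left(- \frac{13}{7}\right) 16 = - \frac{208}{7}$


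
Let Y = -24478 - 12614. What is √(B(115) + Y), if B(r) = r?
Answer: I*√36977 ≈ 192.29*I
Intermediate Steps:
Y = -37092
√(B(115) + Y) = √(115 - 37092) = √(-36977) = I*√36977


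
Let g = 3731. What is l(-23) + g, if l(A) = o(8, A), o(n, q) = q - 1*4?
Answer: 3704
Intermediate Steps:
o(n, q) = -4 + q (o(n, q) = q - 4 = -4 + q)
l(A) = -4 + A
l(-23) + g = (-4 - 23) + 3731 = -27 + 3731 = 3704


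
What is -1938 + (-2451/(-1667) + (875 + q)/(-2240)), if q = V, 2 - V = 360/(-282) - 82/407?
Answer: -138352811373669/71429216320 ≈ -1936.9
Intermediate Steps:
V = 66532/19129 (V = 2 - (360/(-282) - 82/407) = 2 - (360*(-1/282) - 82*1/407) = 2 - (-60/47 - 82/407) = 2 - 1*(-28274/19129) = 2 + 28274/19129 = 66532/19129 ≈ 3.4781)
q = 66532/19129 ≈ 3.4781
-1938 + (-2451/(-1667) + (875 + q)/(-2240)) = -1938 + (-2451/(-1667) + (875 + 66532/19129)/(-2240)) = -1938 + (-2451*(-1/1667) + (16804407/19129)*(-1/2240)) = -1938 + (2451/1667 - 16804407/42848960) = -1938 + 77009854491/71429216320 = -138352811373669/71429216320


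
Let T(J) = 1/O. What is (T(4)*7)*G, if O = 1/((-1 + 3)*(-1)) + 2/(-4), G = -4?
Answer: 28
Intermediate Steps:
O = -1 (O = -1/2 + 2*(-¼) = (½)*(-1) - ½ = -½ - ½ = -1)
T(J) = -1 (T(J) = 1/(-1) = -1)
(T(4)*7)*G = -1*7*(-4) = -7*(-4) = 28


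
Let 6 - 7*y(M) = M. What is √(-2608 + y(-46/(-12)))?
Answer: I*√4599966/42 ≈ 51.066*I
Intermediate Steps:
y(M) = 6/7 - M/7
√(-2608 + y(-46/(-12))) = √(-2608 + (6/7 - (-46)/(7*(-12)))) = √(-2608 + (6/7 - (-46)*(-1)/(7*12))) = √(-2608 + (6/7 - ⅐*23/6)) = √(-2608 + (6/7 - 23/42)) = √(-2608 + 13/42) = √(-109523/42) = I*√4599966/42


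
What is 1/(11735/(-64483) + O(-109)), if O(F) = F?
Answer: -64483/7040382 ≈ -0.0091590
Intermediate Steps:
1/(11735/(-64483) + O(-109)) = 1/(11735/(-64483) - 109) = 1/(11735*(-1/64483) - 109) = 1/(-11735/64483 - 109) = 1/(-7040382/64483) = -64483/7040382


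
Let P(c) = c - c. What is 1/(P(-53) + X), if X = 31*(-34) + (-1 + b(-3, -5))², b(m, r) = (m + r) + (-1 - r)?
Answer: -1/1029 ≈ -0.00097182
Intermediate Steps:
b(m, r) = -1 + m
P(c) = 0
X = -1029 (X = 31*(-34) + (-1 + (-1 - 3))² = -1054 + (-1 - 4)² = -1054 + (-5)² = -1054 + 25 = -1029)
1/(P(-53) + X) = 1/(0 - 1029) = 1/(-1029) = -1/1029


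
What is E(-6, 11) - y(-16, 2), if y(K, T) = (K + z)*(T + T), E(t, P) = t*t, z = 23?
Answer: 8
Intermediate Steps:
E(t, P) = t**2
y(K, T) = 2*T*(23 + K) (y(K, T) = (K + 23)*(T + T) = (23 + K)*(2*T) = 2*T*(23 + K))
E(-6, 11) - y(-16, 2) = (-6)**2 - 2*2*(23 - 16) = 36 - 2*2*7 = 36 - 1*28 = 36 - 28 = 8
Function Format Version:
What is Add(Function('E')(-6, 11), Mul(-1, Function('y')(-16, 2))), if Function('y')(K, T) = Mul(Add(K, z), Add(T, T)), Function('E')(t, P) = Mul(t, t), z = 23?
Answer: 8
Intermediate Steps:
Function('E')(t, P) = Pow(t, 2)
Function('y')(K, T) = Mul(2, T, Add(23, K)) (Function('y')(K, T) = Mul(Add(K, 23), Add(T, T)) = Mul(Add(23, K), Mul(2, T)) = Mul(2, T, Add(23, K)))
Add(Function('E')(-6, 11), Mul(-1, Function('y')(-16, 2))) = Add(Pow(-6, 2), Mul(-1, Mul(2, 2, Add(23, -16)))) = Add(36, Mul(-1, Mul(2, 2, 7))) = Add(36, Mul(-1, 28)) = Add(36, -28) = 8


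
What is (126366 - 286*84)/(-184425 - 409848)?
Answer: -34114/198091 ≈ -0.17221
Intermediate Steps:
(126366 - 286*84)/(-184425 - 409848) = (126366 - 24024)/(-594273) = 102342*(-1/594273) = -34114/198091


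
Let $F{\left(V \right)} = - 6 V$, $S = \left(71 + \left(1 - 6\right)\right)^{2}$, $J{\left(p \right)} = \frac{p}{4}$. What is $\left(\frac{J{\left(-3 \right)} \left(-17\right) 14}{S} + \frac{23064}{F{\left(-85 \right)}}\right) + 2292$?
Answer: $\frac{576930371}{246840} \approx 2337.3$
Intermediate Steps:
$J{\left(p \right)} = \frac{p}{4}$ ($J{\left(p \right)} = p \frac{1}{4} = \frac{p}{4}$)
$S = 4356$ ($S = \left(71 + \left(1 - 6\right)\right)^{2} = \left(71 - 5\right)^{2} = 66^{2} = 4356$)
$\left(\frac{J{\left(-3 \right)} \left(-17\right) 14}{S} + \frac{23064}{F{\left(-85 \right)}}\right) + 2292 = \left(\frac{\frac{1}{4} \left(-3\right) \left(-17\right) 14}{4356} + \frac{23064}{\left(-6\right) \left(-85\right)}\right) + 2292 = \left(\left(- \frac{3}{4}\right) \left(-17\right) 14 \cdot \frac{1}{4356} + \frac{23064}{510}\right) + 2292 = \left(\frac{51}{4} \cdot 14 \cdot \frac{1}{4356} + 23064 \cdot \frac{1}{510}\right) + 2292 = \left(\frac{357}{2} \cdot \frac{1}{4356} + \frac{3844}{85}\right) + 2292 = \left(\frac{119}{2904} + \frac{3844}{85}\right) + 2292 = \frac{11173091}{246840} + 2292 = \frac{576930371}{246840}$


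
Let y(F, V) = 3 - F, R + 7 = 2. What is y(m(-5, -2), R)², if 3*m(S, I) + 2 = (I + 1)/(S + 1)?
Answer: 1849/144 ≈ 12.840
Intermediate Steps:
R = -5 (R = -7 + 2 = -5)
m(S, I) = -⅔ + (1 + I)/(3*(1 + S)) (m(S, I) = -⅔ + ((I + 1)/(S + 1))/3 = -⅔ + ((1 + I)/(1 + S))/3 = -⅔ + (1 + I)/(3*(1 + S)))
y(m(-5, -2), R)² = (3 - (-1 - 2 - 2*(-5))/(3*(1 - 5)))² = (3 - (-1 - 2 + 10)/(3*(-4)))² = (3 - (-1)*7/(3*4))² = (3 - 1*(-7/12))² = (3 + 7/12)² = (43/12)² = 1849/144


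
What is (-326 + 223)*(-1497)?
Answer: 154191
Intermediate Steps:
(-326 + 223)*(-1497) = -103*(-1497) = 154191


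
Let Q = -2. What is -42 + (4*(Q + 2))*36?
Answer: -42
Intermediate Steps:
-42 + (4*(Q + 2))*36 = -42 + (4*(-2 + 2))*36 = -42 + (4*0)*36 = -42 + 0*36 = -42 + 0 = -42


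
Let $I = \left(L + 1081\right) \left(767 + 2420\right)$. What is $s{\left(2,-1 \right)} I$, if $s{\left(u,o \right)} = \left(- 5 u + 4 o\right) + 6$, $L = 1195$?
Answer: $-58028896$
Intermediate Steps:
$s{\left(u,o \right)} = 6 - 5 u + 4 o$
$I = 7253612$ ($I = \left(1195 + 1081\right) \left(767 + 2420\right) = 2276 \cdot 3187 = 7253612$)
$s{\left(2,-1 \right)} I = \left(6 - 10 + 4 \left(-1\right)\right) 7253612 = \left(6 - 10 - 4\right) 7253612 = \left(-8\right) 7253612 = -58028896$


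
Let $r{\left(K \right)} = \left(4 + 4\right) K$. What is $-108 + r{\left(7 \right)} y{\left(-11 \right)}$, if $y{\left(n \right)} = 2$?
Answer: $4$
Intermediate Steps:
$r{\left(K \right)} = 8 K$
$-108 + r{\left(7 \right)} y{\left(-11 \right)} = -108 + 8 \cdot 7 \cdot 2 = -108 + 56 \cdot 2 = -108 + 112 = 4$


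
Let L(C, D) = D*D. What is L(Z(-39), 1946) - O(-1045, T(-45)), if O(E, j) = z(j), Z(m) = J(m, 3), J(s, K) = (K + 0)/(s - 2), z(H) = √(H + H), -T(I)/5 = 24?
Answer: 3786916 - 4*I*√15 ≈ 3.7869e+6 - 15.492*I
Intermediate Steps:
T(I) = -120 (T(I) = -5*24 = -120)
z(H) = √2*√H (z(H) = √(2*H) = √2*√H)
J(s, K) = K/(-2 + s)
Z(m) = 3/(-2 + m)
O(E, j) = √2*√j
L(C, D) = D²
L(Z(-39), 1946) - O(-1045, T(-45)) = 1946² - √2*√(-120) = 3786916 - √2*2*I*√30 = 3786916 - 4*I*√15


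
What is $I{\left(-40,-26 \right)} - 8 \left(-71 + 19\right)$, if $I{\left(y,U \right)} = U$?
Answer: $390$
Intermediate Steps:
$I{\left(-40,-26 \right)} - 8 \left(-71 + 19\right) = -26 - 8 \left(-71 + 19\right) = -26 - -416 = -26 + 416 = 390$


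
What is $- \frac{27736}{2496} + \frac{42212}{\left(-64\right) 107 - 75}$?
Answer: $- \frac{37172185}{2159976} \approx -17.21$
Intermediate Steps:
$- \frac{27736}{2496} + \frac{42212}{\left(-64\right) 107 - 75} = \left(-27736\right) \frac{1}{2496} + \frac{42212}{-6848 - 75} = - \frac{3467}{312} + \frac{42212}{-6923} = - \frac{3467}{312} + 42212 \left(- \frac{1}{6923}\right) = - \frac{3467}{312} - \frac{42212}{6923} = - \frac{37172185}{2159976}$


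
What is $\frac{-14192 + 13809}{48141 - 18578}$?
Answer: $- \frac{383}{29563} \approx -0.012955$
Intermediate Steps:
$\frac{-14192 + 13809}{48141 - 18578} = - \frac{383}{29563}$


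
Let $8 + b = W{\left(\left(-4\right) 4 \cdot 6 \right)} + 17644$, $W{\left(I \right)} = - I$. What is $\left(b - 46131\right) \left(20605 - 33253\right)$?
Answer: $359190552$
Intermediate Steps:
$b = 17732$ ($b = -8 + \left(- \left(-4\right) 4 \cdot 6 + 17644\right) = -8 + \left(- \left(-16\right) 6 + 17644\right) = -8 + \left(\left(-1\right) \left(-96\right) + 17644\right) = -8 + \left(96 + 17644\right) = -8 + 17740 = 17732$)
$\left(b - 46131\right) \left(20605 - 33253\right) = \left(17732 - 46131\right) \left(20605 - 33253\right) = \left(-28399\right) \left(-12648\right) = 359190552$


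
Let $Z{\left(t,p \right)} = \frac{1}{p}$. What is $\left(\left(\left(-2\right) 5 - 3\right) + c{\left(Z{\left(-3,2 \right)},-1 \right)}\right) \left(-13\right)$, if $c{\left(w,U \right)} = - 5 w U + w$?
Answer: $130$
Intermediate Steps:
$c{\left(w,U \right)} = w - 5 U w$ ($c{\left(w,U \right)} = - 5 U w + w = w - 5 U w$)
$\left(\left(\left(-2\right) 5 - 3\right) + c{\left(Z{\left(-3,2 \right)},-1 \right)}\right) \left(-13\right) = \left(\left(\left(-2\right) 5 - 3\right) + \frac{1 - -5}{2}\right) \left(-13\right) = \left(\left(-10 - 3\right) + \frac{1 + 5}{2}\right) \left(-13\right) = \left(-13 + \frac{1}{2} \cdot 6\right) \left(-13\right) = \left(-13 + 3\right) \left(-13\right) = \left(-10\right) \left(-13\right) = 130$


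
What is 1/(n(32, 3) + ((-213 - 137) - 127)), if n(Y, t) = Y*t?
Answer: -1/381 ≈ -0.0026247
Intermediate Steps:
1/(n(32, 3) + ((-213 - 137) - 127)) = 1/(32*3 + ((-213 - 137) - 127)) = 1/(96 + (-350 - 127)) = 1/(96 - 477) = 1/(-381) = -1/381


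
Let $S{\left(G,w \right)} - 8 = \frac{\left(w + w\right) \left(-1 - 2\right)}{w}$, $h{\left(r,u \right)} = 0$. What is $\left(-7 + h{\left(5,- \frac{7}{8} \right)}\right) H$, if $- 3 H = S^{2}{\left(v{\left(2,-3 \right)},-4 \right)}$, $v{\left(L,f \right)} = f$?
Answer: $\frac{28}{3} \approx 9.3333$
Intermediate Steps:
$S{\left(G,w \right)} = 2$ ($S{\left(G,w \right)} = 8 + \frac{\left(w + w\right) \left(-1 - 2\right)}{w} = 8 + \frac{2 w \left(-3\right)}{w} = 8 + \frac{\left(-6\right) w}{w} = 8 - 6 = 2$)
$H = - \frac{4}{3}$ ($H = - \frac{2^{2}}{3} = \left(- \frac{1}{3}\right) 4 = - \frac{4}{3} \approx -1.3333$)
$\left(-7 + h{\left(5,- \frac{7}{8} \right)}\right) H = \left(-7 + 0\right) \left(- \frac{4}{3}\right) = \left(-7\right) \left(- \frac{4}{3}\right) = \frac{28}{3}$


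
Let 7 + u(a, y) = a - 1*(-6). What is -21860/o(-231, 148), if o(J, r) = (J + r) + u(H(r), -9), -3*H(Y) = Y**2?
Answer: 16395/5539 ≈ 2.9599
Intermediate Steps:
H(Y) = -Y**2/3
u(a, y) = -1 + a (u(a, y) = -7 + (a - 1*(-6)) = -7 + (a + 6) = -7 + (6 + a) = -1 + a)
o(J, r) = -1 + J + r - r**2/3 (o(J, r) = (J + r) + (-1 - r**2/3) = -1 + J + r - r**2/3)
-21860/o(-231, 148) = -21860/(-1 - 231 + 148 - 1/3*148**2) = -21860/(-1 - 231 + 148 - 1/3*21904) = -21860/(-1 - 231 + 148 - 21904/3) = -21860/(-22156/3) = -21860*(-3)/22156 = -1*(-16395/5539) = 16395/5539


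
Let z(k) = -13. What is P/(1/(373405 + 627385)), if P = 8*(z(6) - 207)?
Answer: -1761390400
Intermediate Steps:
P = -1760 (P = 8*(-13 - 207) = 8*(-220) = -1760)
P/(1/(373405 + 627385)) = -1760/(1/(373405 + 627385)) = -1760/(1/1000790) = -1760/1/1000790 = -1760*1000790 = -1761390400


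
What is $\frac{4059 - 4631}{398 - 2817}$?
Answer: $\frac{572}{2419} \approx 0.23646$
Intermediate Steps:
$\frac{4059 - 4631}{398 - 2817} = - \frac{572}{-2419} = \left(-572\right) \left(- \frac{1}{2419}\right) = \frac{572}{2419}$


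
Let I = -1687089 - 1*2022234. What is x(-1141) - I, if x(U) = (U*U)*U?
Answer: -1481736898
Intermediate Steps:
x(U) = U³ (x(U) = U²*U = U³)
I = -3709323 (I = -1687089 - 2022234 = -3709323)
x(-1141) - I = (-1141)³ - 1*(-3709323) = -1485446221 + 3709323 = -1481736898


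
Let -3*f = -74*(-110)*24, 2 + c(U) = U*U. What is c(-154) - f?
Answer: 88834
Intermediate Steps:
c(U) = -2 + U² (c(U) = -2 + U*U = -2 + U²)
f = -65120 (f = -(-74*(-110))*24/3 = -8140*24/3 = -⅓*195360 = -65120)
c(-154) - f = (-2 + (-154)²) - 1*(-65120) = (-2 + 23716) + 65120 = 23714 + 65120 = 88834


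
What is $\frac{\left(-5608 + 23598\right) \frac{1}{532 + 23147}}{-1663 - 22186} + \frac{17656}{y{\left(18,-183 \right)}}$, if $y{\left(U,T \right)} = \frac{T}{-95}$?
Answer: $\frac{45105568434550}{4921135533} \approx 9165.7$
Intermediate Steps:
$y{\left(U,T \right)} = - \frac{T}{95}$ ($y{\left(U,T \right)} = T \left(- \frac{1}{95}\right) = - \frac{T}{95}$)
$\frac{\left(-5608 + 23598\right) \frac{1}{532 + 23147}}{-1663 - 22186} + \frac{17656}{y{\left(18,-183 \right)}} = \frac{\left(-5608 + 23598\right) \frac{1}{532 + 23147}}{-1663 - 22186} + \frac{17656}{\left(- \frac{1}{95}\right) \left(-183\right)} = \frac{17990 \cdot \frac{1}{23679}}{-1663 - 22186} + \frac{17656}{\frac{183}{95}} = \frac{17990 \cdot \frac{1}{23679}}{-23849} + 17656 \cdot \frac{95}{183} = \frac{17990}{23679} \left(- \frac{1}{23849}\right) + \frac{1677320}{183} = - \frac{2570}{80674353} + \frac{1677320}{183} = \frac{45105568434550}{4921135533}$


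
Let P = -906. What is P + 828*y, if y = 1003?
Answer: 829578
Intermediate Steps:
P + 828*y = -906 + 828*1003 = -906 + 830484 = 829578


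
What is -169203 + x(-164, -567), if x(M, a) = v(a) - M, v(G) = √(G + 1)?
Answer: -169039 + I*√566 ≈ -1.6904e+5 + 23.791*I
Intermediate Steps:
v(G) = √(1 + G)
x(M, a) = √(1 + a) - M
-169203 + x(-164, -567) = -169203 + (√(1 - 567) - 1*(-164)) = -169203 + (√(-566) + 164) = -169203 + (I*√566 + 164) = -169203 + (164 + I*√566) = -169039 + I*√566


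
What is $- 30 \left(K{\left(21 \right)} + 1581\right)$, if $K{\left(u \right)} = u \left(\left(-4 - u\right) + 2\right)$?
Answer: $-32940$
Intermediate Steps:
$K{\left(u \right)} = u \left(-2 - u\right)$
$- 30 \left(K{\left(21 \right)} + 1581\right) = - 30 \left(\left(-1\right) 21 \left(2 + 21\right) + 1581\right) = - 30 \left(\left(-1\right) 21 \cdot 23 + 1581\right) = - 30 \left(-483 + 1581\right) = \left(-30\right) 1098 = -32940$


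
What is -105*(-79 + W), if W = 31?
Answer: 5040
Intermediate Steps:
-105*(-79 + W) = -105*(-79 + 31) = -105*(-48) = 5040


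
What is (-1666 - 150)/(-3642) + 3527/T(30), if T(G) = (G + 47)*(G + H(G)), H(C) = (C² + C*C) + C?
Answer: 45488809/86934540 ≈ 0.52325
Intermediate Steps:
H(C) = C + 2*C² (H(C) = (C² + C²) + C = 2*C² + C = C + 2*C²)
T(G) = (47 + G)*(G + G*(1 + 2*G)) (T(G) = (G + 47)*(G + G*(1 + 2*G)) = (47 + G)*(G + G*(1 + 2*G)))
(-1666 - 150)/(-3642) + 3527/T(30) = (-1666 - 150)/(-3642) + 3527/((2*30*(47 + 30² + 48*30))) = -1816*(-1/3642) + 3527/((2*30*(47 + 900 + 1440))) = 908/1821 + 3527/((2*30*2387)) = 908/1821 + 3527/143220 = 45488809/86934540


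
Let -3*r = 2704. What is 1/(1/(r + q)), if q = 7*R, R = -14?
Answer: -2998/3 ≈ -999.33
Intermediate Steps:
r = -2704/3 (r = -1/3*2704 = -2704/3 ≈ -901.33)
q = -98 (q = 7*(-14) = -98)
1/(1/(r + q)) = 1/(1/(-2704/3 - 98)) = 1/(1/(-2998/3)) = 1/(-3/2998) = -2998/3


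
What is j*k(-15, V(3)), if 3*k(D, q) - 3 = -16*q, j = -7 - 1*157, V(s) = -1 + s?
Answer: 4756/3 ≈ 1585.3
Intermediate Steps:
j = -164 (j = -7 - 157 = -164)
k(D, q) = 1 - 16*q/3 (k(D, q) = 1 + (-16*q)/3 = 1 - 16*q/3)
j*k(-15, V(3)) = -164*(1 - 16*(-1 + 3)/3) = -164*(1 - 16/3*2) = -164*(1 - 32/3) = -164*(-29/3) = 4756/3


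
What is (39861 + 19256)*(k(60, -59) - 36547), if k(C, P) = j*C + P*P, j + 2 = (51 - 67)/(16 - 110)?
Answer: -92178891654/47 ≈ -1.9613e+9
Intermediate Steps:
j = -86/47 (j = -2 + (51 - 67)/(16 - 110) = -2 - 16/(-94) = -2 - 16*(-1/94) = -2 + 8/47 = -86/47 ≈ -1.8298)
k(C, P) = P² - 86*C/47 (k(C, P) = -86*C/47 + P*P = -86*C/47 + P² = P² - 86*C/47)
(39861 + 19256)*(k(60, -59) - 36547) = (39861 + 19256)*(((-59)² - 86/47*60) - 36547) = 59117*((3481 - 5160/47) - 36547) = 59117*(158447/47 - 36547) = 59117*(-1559262/47) = -92178891654/47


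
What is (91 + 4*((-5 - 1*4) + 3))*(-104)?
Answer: -6968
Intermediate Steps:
(91 + 4*((-5 - 1*4) + 3))*(-104) = (91 + 4*((-5 - 4) + 3))*(-104) = (91 + 4*(-9 + 3))*(-104) = (91 + 4*(-6))*(-104) = (91 - 24)*(-104) = 67*(-104) = -6968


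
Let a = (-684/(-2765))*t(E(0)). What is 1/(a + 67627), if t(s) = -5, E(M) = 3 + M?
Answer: 553/37397047 ≈ 1.4787e-5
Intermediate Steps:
a = -684/553 (a = -684/(-2765)*(-5) = -684*(-1/2765)*(-5) = (684/2765)*(-5) = -684/553 ≈ -1.2369)
1/(a + 67627) = 1/(-684/553 + 67627) = 1/(37397047/553) = 553/37397047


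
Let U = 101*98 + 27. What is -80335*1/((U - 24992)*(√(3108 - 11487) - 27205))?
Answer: -2185513675/11151394127068 - 1687035*I*√19/11151394127068 ≈ -0.00019599 - 6.5943e-7*I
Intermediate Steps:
U = 9925 (U = 9898 + 27 = 9925)
-80335*1/((U - 24992)*(√(3108 - 11487) - 27205)) = -80335*1/((9925 - 24992)*(√(3108 - 11487) - 27205)) = -80335*(-1/(15067*(√(-8379) - 27205))) = -80335*(-1/(15067*(21*I*√19 - 27205))) = -80335*(-1/(15067*(-27205 + 21*I*√19))) = -80335/(409897735 - 316407*I*√19)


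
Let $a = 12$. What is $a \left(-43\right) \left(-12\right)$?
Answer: $6192$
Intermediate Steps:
$a \left(-43\right) \left(-12\right) = 12 \left(-43\right) \left(-12\right) = \left(-516\right) \left(-12\right) = 6192$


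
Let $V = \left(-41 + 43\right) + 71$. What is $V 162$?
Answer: $11826$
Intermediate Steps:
$V = 73$ ($V = 2 + 71 = 73$)
$V 162 = 73 \cdot 162 = 11826$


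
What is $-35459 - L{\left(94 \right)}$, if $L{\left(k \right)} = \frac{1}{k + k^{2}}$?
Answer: $- \frac{316648871}{8930} \approx -35459.0$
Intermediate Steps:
$-35459 - L{\left(94 \right)} = -35459 - \frac{1}{94 \left(1 + 94\right)} = -35459 - \frac{1}{94 \cdot 95} = -35459 - \frac{1}{94} \cdot \frac{1}{95} = -35459 - \frac{1}{8930} = - \frac{316648871}{8930}$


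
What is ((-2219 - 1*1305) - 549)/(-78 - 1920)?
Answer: 4073/1998 ≈ 2.0385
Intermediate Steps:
((-2219 - 1*1305) - 549)/(-78 - 1920) = ((-2219 - 1305) - 549)/(-1998) = (-3524 - 549)*(-1/1998) = -4073*(-1/1998) = 4073/1998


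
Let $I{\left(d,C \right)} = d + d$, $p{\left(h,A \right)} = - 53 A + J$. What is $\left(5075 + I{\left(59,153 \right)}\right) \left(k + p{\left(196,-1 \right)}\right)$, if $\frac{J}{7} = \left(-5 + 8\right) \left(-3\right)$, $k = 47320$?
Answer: $245680830$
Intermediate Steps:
$J = -63$ ($J = 7 \left(-5 + 8\right) \left(-3\right) = 7 \cdot 3 \left(-3\right) = 7 \left(-9\right) = -63$)
$p{\left(h,A \right)} = -63 - 53 A$ ($p{\left(h,A \right)} = - 53 A - 63 = -63 - 53 A$)
$I{\left(d,C \right)} = 2 d$
$\left(5075 + I{\left(59,153 \right)}\right) \left(k + p{\left(196,-1 \right)}\right) = \left(5075 + 2 \cdot 59\right) \left(47320 - 10\right) = \left(5075 + 118\right) \left(47320 + \left(-63 + 53\right)\right) = 5193 \left(47320 - 10\right) = 5193 \cdot 47310 = 245680830$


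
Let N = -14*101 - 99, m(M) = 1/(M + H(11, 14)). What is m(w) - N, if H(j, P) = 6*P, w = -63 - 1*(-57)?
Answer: 118015/78 ≈ 1513.0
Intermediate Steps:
w = -6 (w = -63 + 57 = -6)
m(M) = 1/(84 + M) (m(M) = 1/(M + 6*14) = 1/(M + 84) = 1/(84 + M))
N = -1513 (N = -1414 - 99 = -1513)
m(w) - N = 1/(84 - 6) - 1*(-1513) = 1/78 + 1513 = 118015/78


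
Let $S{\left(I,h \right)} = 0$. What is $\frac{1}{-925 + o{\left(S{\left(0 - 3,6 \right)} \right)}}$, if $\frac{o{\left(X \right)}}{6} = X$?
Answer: $- \frac{1}{925} \approx -0.0010811$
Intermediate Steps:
$o{\left(X \right)} = 6 X$
$\frac{1}{-925 + o{\left(S{\left(0 - 3,6 \right)} \right)}} = \frac{1}{-925 + 6 \cdot 0} = \frac{1}{-925 + 0} = \frac{1}{-925} = - \frac{1}{925}$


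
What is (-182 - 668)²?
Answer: 722500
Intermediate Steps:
(-182 - 668)² = (-850)² = 722500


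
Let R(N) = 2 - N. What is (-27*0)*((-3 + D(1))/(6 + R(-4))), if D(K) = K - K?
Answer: 0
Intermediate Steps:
D(K) = 0
(-27*0)*((-3 + D(1))/(6 + R(-4))) = (-27*0)*((-3 + 0)/(6 + (2 - 1*(-4)))) = 0*(-3/(6 + (2 + 4))) = 0*(-3/(6 + 6)) = 0*(-3/12) = 0*(-3*1/12) = 0*(-1/4) = 0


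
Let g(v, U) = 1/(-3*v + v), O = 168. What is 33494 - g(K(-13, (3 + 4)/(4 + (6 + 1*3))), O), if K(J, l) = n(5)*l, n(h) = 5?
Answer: 2344593/70 ≈ 33494.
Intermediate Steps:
K(J, l) = 5*l
g(v, U) = -1/(2*v) (g(v, U) = 1/(-2*v) = -1/(2*v))
33494 - g(K(-13, (3 + 4)/(4 + (6 + 1*3))), O) = 33494 - (-1)/(2*(5*((3 + 4)/(4 + (6 + 1*3))))) = 33494 - (-1)/(2*(5*(7/(4 + (6 + 3))))) = 33494 - (-1)/(2*(5*(7/(4 + 9)))) = 33494 - (-1)/(2*(5*(7/13))) = 33494 - (-1)/(2*35/13) = 33494 - (-1)*13/(2*35) = 33494 - 1*(-13/70) = 33494 + 13/70 = 2344593/70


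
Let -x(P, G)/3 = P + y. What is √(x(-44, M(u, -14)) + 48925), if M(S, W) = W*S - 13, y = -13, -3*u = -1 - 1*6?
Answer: 38*√34 ≈ 221.58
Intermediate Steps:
u = 7/3 (u = -(-1 - 1*6)/3 = -(-1 - 6)/3 = -⅓*(-7) = 7/3 ≈ 2.3333)
M(S, W) = -13 + S*W (M(S, W) = S*W - 13 = -13 + S*W)
x(P, G) = 39 - 3*P (x(P, G) = -3*(P - 13) = -3*(-13 + P) = 39 - 3*P)
√(x(-44, M(u, -14)) + 48925) = √((39 - 3*(-44)) + 48925) = √((39 + 132) + 48925) = √(171 + 48925) = √49096 = 38*√34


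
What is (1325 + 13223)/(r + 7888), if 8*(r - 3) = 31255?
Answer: 116384/94383 ≈ 1.2331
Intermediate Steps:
r = 31279/8 (r = 3 + (⅛)*31255 = 3 + 31255/8 = 31279/8 ≈ 3909.9)
(1325 + 13223)/(r + 7888) = (1325 + 13223)/(31279/8 + 7888) = 14548/(94383/8) = 14548*(8/94383) = 116384/94383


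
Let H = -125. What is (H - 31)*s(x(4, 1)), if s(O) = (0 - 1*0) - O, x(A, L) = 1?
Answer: 156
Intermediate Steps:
s(O) = -O (s(O) = (0 + 0) - O = 0 - O = -O)
(H - 31)*s(x(4, 1)) = (-125 - 31)*(-1*1) = -156*(-1) = 156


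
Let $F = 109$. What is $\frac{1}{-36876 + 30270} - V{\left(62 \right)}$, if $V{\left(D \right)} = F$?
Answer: $- \frac{720055}{6606} \approx -109.0$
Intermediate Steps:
$V{\left(D \right)} = 109$
$\frac{1}{-36876 + 30270} - V{\left(62 \right)} = \frac{1}{-36876 + 30270} - 109 = \frac{1}{-6606} - 109 = - \frac{1}{6606} - 109 = - \frac{720055}{6606}$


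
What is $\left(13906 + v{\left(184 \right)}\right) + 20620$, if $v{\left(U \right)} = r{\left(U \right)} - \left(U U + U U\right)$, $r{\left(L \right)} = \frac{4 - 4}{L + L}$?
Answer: $-33186$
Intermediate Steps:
$r{\left(L \right)} = 0$ ($r{\left(L \right)} = \frac{0}{2 L} = 0 \frac{1}{2 L} = 0$)
$v{\left(U \right)} = - 2 U^{2}$ ($v{\left(U \right)} = 0 - \left(U U + U U\right) = 0 - \left(U^{2} + U^{2}\right) = 0 - 2 U^{2} = - 2 U^{2}$)
$\left(13906 + v{\left(184 \right)}\right) + 20620 = \left(13906 - 2 \cdot 184^{2}\right) + 20620 = \left(13906 - 67712\right) + 20620 = -53806 + 20620 = -33186$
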